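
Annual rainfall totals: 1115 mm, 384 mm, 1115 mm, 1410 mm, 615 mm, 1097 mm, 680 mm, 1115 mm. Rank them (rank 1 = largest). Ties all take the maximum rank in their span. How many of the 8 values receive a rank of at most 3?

Sorted (descending): 1410, 1115, 1115, 1115, 1097, 680, 615, 384
The 3 values of 1115 occupy positions 2–4 → each gets rank 4.
Ranks ≤ 3: {1} → 1 value.

1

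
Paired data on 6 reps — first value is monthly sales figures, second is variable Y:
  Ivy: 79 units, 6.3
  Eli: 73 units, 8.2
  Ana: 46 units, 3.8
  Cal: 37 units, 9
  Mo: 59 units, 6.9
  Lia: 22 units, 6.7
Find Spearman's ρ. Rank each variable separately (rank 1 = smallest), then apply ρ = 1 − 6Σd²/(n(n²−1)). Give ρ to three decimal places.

-0.143

Ranks of variable 1: 6, 5, 3, 2, 4, 1
Ranks of variable 2: 2, 5, 1, 6, 4, 3
d = r₁ − r₂: 4, 0, 2, -4, 0, -2
d²: 16, 0, 4, 16, 0, 4; Σd² = 40
ρ = 1 − 6·40/(6·35) = 1 − 240/210 = -0.143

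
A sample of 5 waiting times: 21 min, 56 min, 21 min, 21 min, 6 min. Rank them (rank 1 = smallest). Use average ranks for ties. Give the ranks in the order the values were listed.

3, 5, 3, 3, 1

Sorted (ascending): 6, 21, 21, 21, 56
The 3 values of 21 occupy positions 2–4 → average rank 3.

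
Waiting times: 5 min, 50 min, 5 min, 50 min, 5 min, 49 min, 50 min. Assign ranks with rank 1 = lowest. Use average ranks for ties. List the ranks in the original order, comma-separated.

2, 6, 2, 6, 2, 4, 6

Sorted (ascending): 5, 5, 5, 49, 50, 50, 50
The 3 values of 5 occupy positions 1–3 → average rank 2.
The 3 values of 50 occupy positions 5–7 → average rank 6.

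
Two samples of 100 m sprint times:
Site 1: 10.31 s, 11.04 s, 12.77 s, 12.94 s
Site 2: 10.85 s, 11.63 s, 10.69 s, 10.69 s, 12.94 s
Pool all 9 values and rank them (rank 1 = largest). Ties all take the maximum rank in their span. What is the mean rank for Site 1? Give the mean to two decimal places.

Sorted (descending): 12.94, 12.94, 12.77, 11.63, 11.04, 10.85, 10.69, 10.69, 10.31
The 2 values of 12.94 occupy positions 1–2 → each gets rank 2.
The 2 values of 10.69 occupy positions 7–8 → each gets rank 8.
Site 1 values → pooled ranks: 10.31→9, 11.04→5, 12.77→3, 12.94→2
Mean rank = (9 + 5 + 3 + 2) / 4 = 4.75

4.75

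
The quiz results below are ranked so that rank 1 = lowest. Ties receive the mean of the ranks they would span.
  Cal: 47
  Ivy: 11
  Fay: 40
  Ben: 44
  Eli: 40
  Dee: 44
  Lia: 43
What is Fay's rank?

Sorted (ascending): 11, 40, 40, 43, 44, 44, 47
The 2 values of 40 occupy positions 2–3 → average rank (2+3)/2 = 2.5.
The 2 values of 44 occupy positions 5–6 → average rank (5+6)/2 = 5.5.
Fay has value 40 → rank 2.5.

2.5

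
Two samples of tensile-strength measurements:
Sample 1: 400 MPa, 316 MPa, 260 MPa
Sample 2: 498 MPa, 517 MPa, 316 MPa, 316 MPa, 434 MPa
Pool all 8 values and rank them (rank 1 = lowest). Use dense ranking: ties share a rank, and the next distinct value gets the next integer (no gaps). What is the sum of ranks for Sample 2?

19

Sorted (ascending): 260, 316, 316, 316, 400, 434, 498, 517
The 3 values of 316 share dense rank 2.
Remaining distinct values take the next consecutive integers.
Sample 2 values → pooled ranks: 498→5, 517→6, 316→2, 316→2, 434→4
Rank sum = 5 + 6 + 2 + 2 + 4 = 19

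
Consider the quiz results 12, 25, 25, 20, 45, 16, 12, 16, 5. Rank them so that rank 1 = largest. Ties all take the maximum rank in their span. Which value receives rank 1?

45

Sorted (descending): 45, 25, 25, 20, 16, 16, 12, 12, 5
The 2 values of 25 occupy positions 2–3 → each gets rank 3.
The 2 values of 16 occupy positions 5–6 → each gets rank 6.
The 2 values of 12 occupy positions 7–8 → each gets rank 8.
Rank 1 → value 45.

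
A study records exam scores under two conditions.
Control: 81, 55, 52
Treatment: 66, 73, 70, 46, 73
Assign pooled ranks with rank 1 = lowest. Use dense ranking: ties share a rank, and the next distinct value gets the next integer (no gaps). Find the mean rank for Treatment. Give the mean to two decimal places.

4.40

Sorted (ascending): 46, 52, 55, 66, 70, 73, 73, 81
The 2 values of 73 share dense rank 6.
Remaining distinct values take the next consecutive integers.
Treatment values → pooled ranks: 66→4, 73→6, 70→5, 46→1, 73→6
Mean rank = (4 + 6 + 5 + 1 + 6) / 5 = 4.40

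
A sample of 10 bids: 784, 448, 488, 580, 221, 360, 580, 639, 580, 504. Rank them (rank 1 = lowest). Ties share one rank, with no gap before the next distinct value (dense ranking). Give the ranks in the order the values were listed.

8, 3, 4, 6, 1, 2, 6, 7, 6, 5

Sorted (ascending): 221, 360, 448, 488, 504, 580, 580, 580, 639, 784
The 3 values of 580 share dense rank 6.
Remaining distinct values take the next consecutive integers.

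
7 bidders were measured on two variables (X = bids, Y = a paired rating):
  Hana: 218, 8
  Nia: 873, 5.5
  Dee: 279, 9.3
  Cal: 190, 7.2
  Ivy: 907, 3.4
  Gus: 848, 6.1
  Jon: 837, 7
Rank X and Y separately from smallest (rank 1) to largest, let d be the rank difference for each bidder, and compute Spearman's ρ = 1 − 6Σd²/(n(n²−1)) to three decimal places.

-0.857

Ranks of variable 1: 2, 6, 3, 1, 7, 5, 4
Ranks of variable 2: 6, 2, 7, 5, 1, 3, 4
d = r₁ − r₂: -4, 4, -4, -4, 6, 2, 0
d²: 16, 16, 16, 16, 36, 4, 0; Σd² = 104
ρ = 1 − 6·104/(7·48) = 1 − 624/336 = -0.857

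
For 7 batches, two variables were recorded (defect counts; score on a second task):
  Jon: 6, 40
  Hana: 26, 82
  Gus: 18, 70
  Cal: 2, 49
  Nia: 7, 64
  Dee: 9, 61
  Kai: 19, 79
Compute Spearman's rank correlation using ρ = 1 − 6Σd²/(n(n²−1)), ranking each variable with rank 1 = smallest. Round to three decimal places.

0.929

Ranks of variable 1: 2, 7, 5, 1, 3, 4, 6
Ranks of variable 2: 1, 7, 5, 2, 4, 3, 6
d = r₁ − r₂: 1, 0, 0, -1, -1, 1, 0
d²: 1, 0, 0, 1, 1, 1, 0; Σd² = 4
ρ = 1 − 6·4/(7·48) = 1 − 24/336 = 0.929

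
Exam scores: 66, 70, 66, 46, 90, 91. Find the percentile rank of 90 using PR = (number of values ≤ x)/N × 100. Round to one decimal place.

83.3

N = 6.
Strictly below 90: 4. Equal to 90: 1.
PR = 5/6 × 100 = 83.3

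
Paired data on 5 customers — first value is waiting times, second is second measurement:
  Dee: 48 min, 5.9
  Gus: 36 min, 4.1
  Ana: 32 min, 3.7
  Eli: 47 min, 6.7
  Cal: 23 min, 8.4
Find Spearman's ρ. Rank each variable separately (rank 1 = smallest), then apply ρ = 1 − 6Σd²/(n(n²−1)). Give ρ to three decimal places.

-0.100

Ranks of variable 1: 5, 3, 2, 4, 1
Ranks of variable 2: 3, 2, 1, 4, 5
d = r₁ − r₂: 2, 1, 1, 0, -4
d²: 4, 1, 1, 0, 16; Σd² = 22
ρ = 1 − 6·22/(5·24) = 1 − 132/120 = -0.100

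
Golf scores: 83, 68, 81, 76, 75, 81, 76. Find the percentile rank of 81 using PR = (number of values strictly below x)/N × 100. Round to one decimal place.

N = 7.
Strictly below 81: 4. Equal to 81: 2.
PR = 4/7 × 100 = 57.1

57.1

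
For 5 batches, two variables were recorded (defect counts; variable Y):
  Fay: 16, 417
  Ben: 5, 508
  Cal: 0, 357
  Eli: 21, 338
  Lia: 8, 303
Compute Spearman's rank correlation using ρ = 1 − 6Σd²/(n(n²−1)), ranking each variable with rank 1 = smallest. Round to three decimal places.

-0.300

Ranks of variable 1: 4, 2, 1, 5, 3
Ranks of variable 2: 4, 5, 3, 2, 1
d = r₁ − r₂: 0, -3, -2, 3, 2
d²: 0, 9, 4, 9, 4; Σd² = 26
ρ = 1 − 6·26/(5·24) = 1 − 156/120 = -0.300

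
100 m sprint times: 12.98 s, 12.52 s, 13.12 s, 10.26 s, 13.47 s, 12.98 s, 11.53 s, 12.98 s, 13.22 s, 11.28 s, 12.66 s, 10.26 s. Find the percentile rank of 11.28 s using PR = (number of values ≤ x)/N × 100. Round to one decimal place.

N = 12.
Strictly below 11.28: 2. Equal to 11.28: 1.
PR = 3/12 × 100 = 25.0

25.0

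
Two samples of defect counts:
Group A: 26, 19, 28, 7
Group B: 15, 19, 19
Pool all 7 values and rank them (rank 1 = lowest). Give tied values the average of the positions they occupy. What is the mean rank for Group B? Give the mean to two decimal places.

Sorted (ascending): 7, 15, 19, 19, 19, 26, 28
The 3 values of 19 occupy positions 3–5 → average rank 4.
Group B values → pooled ranks: 15→2, 19→4, 19→4
Mean rank = (2 + 4 + 4) / 3 = 3.33

3.33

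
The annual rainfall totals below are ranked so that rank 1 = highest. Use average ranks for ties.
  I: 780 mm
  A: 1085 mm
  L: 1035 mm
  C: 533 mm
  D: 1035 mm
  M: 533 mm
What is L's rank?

Sorted (descending): 1085, 1035, 1035, 780, 533, 533
The 2 values of 1035 occupy positions 2–3 → average rank (2+3)/2 = 2.5.
The 2 values of 533 occupy positions 5–6 → average rank (5+6)/2 = 5.5.
L has value 1035 mm → rank 2.5.

2.5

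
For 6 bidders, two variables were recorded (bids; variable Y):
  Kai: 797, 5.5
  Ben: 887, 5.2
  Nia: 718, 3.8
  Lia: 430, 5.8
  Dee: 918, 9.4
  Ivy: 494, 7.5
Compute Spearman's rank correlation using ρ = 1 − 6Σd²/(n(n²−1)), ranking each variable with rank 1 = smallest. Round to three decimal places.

Ranks of variable 1: 4, 5, 3, 1, 6, 2
Ranks of variable 2: 3, 2, 1, 4, 6, 5
d = r₁ − r₂: 1, 3, 2, -3, 0, -3
d²: 1, 9, 4, 9, 0, 9; Σd² = 32
ρ = 1 − 6·32/(6·35) = 1 − 192/210 = 0.086

0.086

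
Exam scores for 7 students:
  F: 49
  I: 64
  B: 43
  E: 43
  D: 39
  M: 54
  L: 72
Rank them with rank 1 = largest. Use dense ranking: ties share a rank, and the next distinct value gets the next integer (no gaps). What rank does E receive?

5

Sorted (descending): 72, 64, 54, 49, 43, 43, 39
The 2 values of 43 share dense rank 5.
Remaining distinct values take the next consecutive integers.
E has value 43 → rank 5.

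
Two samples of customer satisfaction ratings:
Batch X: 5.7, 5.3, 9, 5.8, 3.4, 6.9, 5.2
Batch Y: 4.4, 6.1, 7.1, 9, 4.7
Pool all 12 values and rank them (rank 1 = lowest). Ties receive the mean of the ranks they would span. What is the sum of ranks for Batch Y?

34.5

Sorted (ascending): 3.4, 4.4, 4.7, 5.2, 5.3, 5.7, 5.8, 6.1, 6.9, 7.1, 9, 9
The 2 values of 9 occupy positions 11–12 → average rank (11+12)/2 = 11.5.
Batch Y values → pooled ranks: 4.4→2, 6.1→8, 7.1→10, 9→11.5, 4.7→3
Rank sum = 2 + 8 + 10 + 11.5 + 3 = 34.5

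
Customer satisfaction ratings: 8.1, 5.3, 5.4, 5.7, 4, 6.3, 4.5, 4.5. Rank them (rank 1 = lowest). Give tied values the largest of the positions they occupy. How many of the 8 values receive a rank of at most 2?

1

Sorted (ascending): 4, 4.5, 4.5, 5.3, 5.4, 5.7, 6.3, 8.1
The 2 values of 4.5 occupy positions 2–3 → each gets rank 3.
Ranks ≤ 2: {1} → 1 value.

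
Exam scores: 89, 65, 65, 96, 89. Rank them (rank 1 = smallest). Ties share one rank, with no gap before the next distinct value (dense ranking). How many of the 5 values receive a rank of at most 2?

Sorted (ascending): 65, 65, 89, 89, 96
The 2 values of 65 share dense rank 1.
The 2 values of 89 share dense rank 2.
Remaining distinct values take the next consecutive integers.
Ranks ≤ 2: {1, 1, 2, 2} → 4 values.

4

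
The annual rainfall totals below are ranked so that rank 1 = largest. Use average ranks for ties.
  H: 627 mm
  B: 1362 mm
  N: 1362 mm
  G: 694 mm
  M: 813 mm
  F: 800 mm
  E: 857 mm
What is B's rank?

Sorted (descending): 1362, 1362, 857, 813, 800, 694, 627
The 2 values of 1362 occupy positions 1–2 → average rank (1+2)/2 = 1.5.
B has value 1362 mm → rank 1.5.

1.5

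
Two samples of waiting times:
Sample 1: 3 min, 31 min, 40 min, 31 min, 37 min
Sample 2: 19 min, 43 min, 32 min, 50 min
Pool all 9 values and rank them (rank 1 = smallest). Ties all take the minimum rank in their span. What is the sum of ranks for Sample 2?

Sorted (ascending): 3, 19, 31, 31, 32, 37, 40, 43, 50
The 2 values of 31 occupy positions 3–4 → each gets rank 3.
Sample 2 values → pooled ranks: 19→2, 43→8, 32→5, 50→9
Rank sum = 2 + 8 + 5 + 9 = 24

24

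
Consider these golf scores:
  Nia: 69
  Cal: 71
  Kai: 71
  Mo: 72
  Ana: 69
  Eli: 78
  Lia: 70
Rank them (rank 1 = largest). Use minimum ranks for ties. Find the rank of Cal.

3

Sorted (descending): 78, 72, 71, 71, 70, 69, 69
The 2 values of 71 occupy positions 3–4 → each gets rank 3.
The 2 values of 69 occupy positions 6–7 → each gets rank 6.
Cal has value 71 → rank 3.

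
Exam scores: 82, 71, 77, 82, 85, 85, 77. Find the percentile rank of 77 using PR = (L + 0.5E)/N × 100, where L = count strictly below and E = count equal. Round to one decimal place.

28.6

N = 7.
Strictly below 77: 1. Equal to 77: 2.
PR = (1 + 0.5·2)/7 × 100 = 28.6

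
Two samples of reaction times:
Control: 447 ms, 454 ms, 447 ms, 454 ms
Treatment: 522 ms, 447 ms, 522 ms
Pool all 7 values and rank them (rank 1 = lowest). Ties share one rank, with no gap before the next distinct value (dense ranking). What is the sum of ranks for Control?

6

Sorted (ascending): 447, 447, 447, 454, 454, 522, 522
The 3 values of 447 share dense rank 1.
The 2 values of 454 share dense rank 2.
The 2 values of 522 share dense rank 3.
Control values → pooled ranks: 447→1, 454→2, 447→1, 454→2
Rank sum = 1 + 2 + 1 + 2 = 6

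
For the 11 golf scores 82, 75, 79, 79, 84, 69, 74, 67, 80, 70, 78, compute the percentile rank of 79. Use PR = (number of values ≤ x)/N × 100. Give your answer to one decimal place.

N = 11.
Strictly below 79: 6. Equal to 79: 2.
PR = 8/11 × 100 = 72.7

72.7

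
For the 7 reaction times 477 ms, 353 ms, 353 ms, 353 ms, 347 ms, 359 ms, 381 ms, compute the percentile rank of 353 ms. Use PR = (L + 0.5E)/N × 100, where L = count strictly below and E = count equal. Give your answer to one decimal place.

35.7

N = 7.
Strictly below 353: 1. Equal to 353: 3.
PR = (1 + 0.5·3)/7 × 100 = 35.7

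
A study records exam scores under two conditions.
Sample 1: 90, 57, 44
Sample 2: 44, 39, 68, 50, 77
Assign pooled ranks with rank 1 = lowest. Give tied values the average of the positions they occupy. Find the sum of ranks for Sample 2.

Sorted (ascending): 39, 44, 44, 50, 57, 68, 77, 90
The 2 values of 44 occupy positions 2–3 → average rank (2+3)/2 = 2.5.
Sample 2 values → pooled ranks: 44→2.5, 39→1, 68→6, 50→4, 77→7
Rank sum = 2.5 + 1 + 6 + 4 + 7 = 20.5

20.5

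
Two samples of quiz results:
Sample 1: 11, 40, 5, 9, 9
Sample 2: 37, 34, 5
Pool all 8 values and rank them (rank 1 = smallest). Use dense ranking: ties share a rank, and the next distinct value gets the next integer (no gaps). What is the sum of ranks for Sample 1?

14

Sorted (ascending): 5, 5, 9, 9, 11, 34, 37, 40
The 2 values of 5 share dense rank 1.
The 2 values of 9 share dense rank 2.
Remaining distinct values take the next consecutive integers.
Sample 1 values → pooled ranks: 11→3, 40→6, 5→1, 9→2, 9→2
Rank sum = 3 + 6 + 1 + 2 + 2 = 14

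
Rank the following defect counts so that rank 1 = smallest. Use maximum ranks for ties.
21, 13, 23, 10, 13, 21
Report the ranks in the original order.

5, 3, 6, 1, 3, 5

Sorted (ascending): 10, 13, 13, 21, 21, 23
The 2 values of 13 occupy positions 2–3 → each gets rank 3.
The 2 values of 21 occupy positions 4–5 → each gets rank 5.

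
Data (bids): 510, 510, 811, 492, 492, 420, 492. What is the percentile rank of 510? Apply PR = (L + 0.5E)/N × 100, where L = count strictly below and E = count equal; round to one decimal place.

N = 7.
Strictly below 510: 4. Equal to 510: 2.
PR = (4 + 0.5·2)/7 × 100 = 71.4

71.4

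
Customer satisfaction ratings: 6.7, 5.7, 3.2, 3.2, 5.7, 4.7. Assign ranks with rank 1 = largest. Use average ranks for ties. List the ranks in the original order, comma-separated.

1, 2.5, 5.5, 5.5, 2.5, 4

Sorted (descending): 6.7, 5.7, 5.7, 4.7, 3.2, 3.2
The 2 values of 5.7 occupy positions 2–3 → average rank (2+3)/2 = 2.5.
The 2 values of 3.2 occupy positions 5–6 → average rank (5+6)/2 = 5.5.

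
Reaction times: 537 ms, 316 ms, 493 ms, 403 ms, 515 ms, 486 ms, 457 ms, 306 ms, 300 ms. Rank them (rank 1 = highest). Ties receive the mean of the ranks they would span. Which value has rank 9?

300

Sorted (descending): 537, 515, 493, 486, 457, 403, 316, 306, 300
No ties — each value takes its position as its rank.
Rank 9 → value 300.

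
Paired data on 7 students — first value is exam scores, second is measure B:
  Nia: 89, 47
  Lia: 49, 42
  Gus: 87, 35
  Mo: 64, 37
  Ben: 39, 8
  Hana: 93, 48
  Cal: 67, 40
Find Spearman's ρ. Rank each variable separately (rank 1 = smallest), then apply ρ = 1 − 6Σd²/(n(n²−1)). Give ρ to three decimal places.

Ranks of variable 1: 6, 2, 5, 3, 1, 7, 4
Ranks of variable 2: 6, 5, 2, 3, 1, 7, 4
d = r₁ − r₂: 0, -3, 3, 0, 0, 0, 0
d²: 0, 9, 9, 0, 0, 0, 0; Σd² = 18
ρ = 1 − 6·18/(7·48) = 1 − 108/336 = 0.679

0.679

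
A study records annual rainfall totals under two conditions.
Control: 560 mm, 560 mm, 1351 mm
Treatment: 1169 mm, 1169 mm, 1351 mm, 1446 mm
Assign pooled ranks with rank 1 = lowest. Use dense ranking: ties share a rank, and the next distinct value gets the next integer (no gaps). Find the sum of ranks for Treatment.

11

Sorted (ascending): 560, 560, 1169, 1169, 1351, 1351, 1446
The 2 values of 560 share dense rank 1.
The 2 values of 1169 share dense rank 2.
The 2 values of 1351 share dense rank 3.
Remaining distinct values take the next consecutive integers.
Treatment values → pooled ranks: 1169→2, 1169→2, 1351→3, 1446→4
Rank sum = 2 + 2 + 3 + 4 = 11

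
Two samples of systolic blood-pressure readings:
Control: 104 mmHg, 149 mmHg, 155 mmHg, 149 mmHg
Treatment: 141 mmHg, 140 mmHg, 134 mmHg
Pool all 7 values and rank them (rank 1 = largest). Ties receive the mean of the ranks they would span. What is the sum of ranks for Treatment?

15

Sorted (descending): 155, 149, 149, 141, 140, 134, 104
The 2 values of 149 occupy positions 2–3 → average rank (2+3)/2 = 2.5.
Treatment values → pooled ranks: 141→4, 140→5, 134→6
Rank sum = 4 + 5 + 6 = 15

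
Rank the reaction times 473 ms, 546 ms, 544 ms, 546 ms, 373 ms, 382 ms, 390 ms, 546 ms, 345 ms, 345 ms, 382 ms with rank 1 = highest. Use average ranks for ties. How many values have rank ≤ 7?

Sorted (descending): 546, 546, 546, 544, 473, 390, 382, 382, 373, 345, 345
The 3 values of 546 occupy positions 1–3 → average rank 2.
The 2 values of 382 occupy positions 7–8 → average rank (7+8)/2 = 7.5.
The 2 values of 345 occupy positions 10–11 → average rank (10+11)/2 = 10.5.
Ranks ≤ 7: {2, 2, 2, 4, 5, 6} → 6 values.

6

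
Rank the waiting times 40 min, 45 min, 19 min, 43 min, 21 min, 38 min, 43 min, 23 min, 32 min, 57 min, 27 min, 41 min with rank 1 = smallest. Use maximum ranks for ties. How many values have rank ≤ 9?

8

Sorted (ascending): 19, 21, 23, 27, 32, 38, 40, 41, 43, 43, 45, 57
The 2 values of 43 occupy positions 9–10 → each gets rank 10.
Ranks ≤ 9: {1, 2, 3, 4, 5, 6, 7, 8} → 8 values.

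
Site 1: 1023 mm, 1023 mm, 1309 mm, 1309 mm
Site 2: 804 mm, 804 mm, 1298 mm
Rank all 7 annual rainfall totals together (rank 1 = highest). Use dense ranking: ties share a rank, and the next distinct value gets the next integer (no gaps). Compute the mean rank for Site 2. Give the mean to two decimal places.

Sorted (descending): 1309, 1309, 1298, 1023, 1023, 804, 804
The 2 values of 1309 share dense rank 1.
The 2 values of 1023 share dense rank 3.
The 2 values of 804 share dense rank 4.
Remaining distinct values take the next consecutive integers.
Site 2 values → pooled ranks: 804→4, 804→4, 1298→2
Mean rank = (4 + 4 + 2) / 3 = 3.33

3.33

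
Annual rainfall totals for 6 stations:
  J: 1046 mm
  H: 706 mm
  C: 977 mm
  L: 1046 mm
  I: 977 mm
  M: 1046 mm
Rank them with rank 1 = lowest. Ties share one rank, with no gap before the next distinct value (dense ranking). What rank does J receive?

Sorted (ascending): 706, 977, 977, 1046, 1046, 1046
The 2 values of 977 share dense rank 2.
The 3 values of 1046 share dense rank 3.
Remaining distinct values take the next consecutive integers.
J has value 1046 mm → rank 3.

3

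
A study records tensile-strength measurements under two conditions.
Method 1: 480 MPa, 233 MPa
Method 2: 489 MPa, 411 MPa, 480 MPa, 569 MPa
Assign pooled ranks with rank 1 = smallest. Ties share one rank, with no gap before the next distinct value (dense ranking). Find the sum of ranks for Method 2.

14

Sorted (ascending): 233, 411, 480, 480, 489, 569
The 2 values of 480 share dense rank 3.
Remaining distinct values take the next consecutive integers.
Method 2 values → pooled ranks: 489→4, 411→2, 480→3, 569→5
Rank sum = 4 + 2 + 3 + 5 = 14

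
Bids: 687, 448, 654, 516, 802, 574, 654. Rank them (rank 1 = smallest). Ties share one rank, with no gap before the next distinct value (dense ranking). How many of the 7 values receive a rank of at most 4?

5

Sorted (ascending): 448, 516, 574, 654, 654, 687, 802
The 2 values of 654 share dense rank 4.
Remaining distinct values take the next consecutive integers.
Ranks ≤ 4: {1, 2, 3, 4, 4} → 5 values.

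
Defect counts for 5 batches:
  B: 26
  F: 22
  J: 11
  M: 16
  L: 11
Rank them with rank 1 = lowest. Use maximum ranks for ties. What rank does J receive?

Sorted (ascending): 11, 11, 16, 22, 26
The 2 values of 11 occupy positions 1–2 → each gets rank 2.
J has value 11 → rank 2.

2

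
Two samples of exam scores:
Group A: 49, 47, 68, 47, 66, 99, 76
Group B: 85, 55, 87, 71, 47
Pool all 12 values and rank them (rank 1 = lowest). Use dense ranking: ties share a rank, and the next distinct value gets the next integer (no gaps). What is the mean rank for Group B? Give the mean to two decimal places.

5.40

Sorted (ascending): 47, 47, 47, 49, 55, 66, 68, 71, 76, 85, 87, 99
The 3 values of 47 share dense rank 1.
Remaining distinct values take the next consecutive integers.
Group B values → pooled ranks: 85→8, 55→3, 87→9, 71→6, 47→1
Mean rank = (8 + 3 + 9 + 6 + 1) / 5 = 5.40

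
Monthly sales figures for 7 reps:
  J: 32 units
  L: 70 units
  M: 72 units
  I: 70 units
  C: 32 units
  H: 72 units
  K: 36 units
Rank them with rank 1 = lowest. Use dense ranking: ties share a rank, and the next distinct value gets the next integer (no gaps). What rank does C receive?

Sorted (ascending): 32, 32, 36, 70, 70, 72, 72
The 2 values of 32 share dense rank 1.
The 2 values of 70 share dense rank 3.
The 2 values of 72 share dense rank 4.
Remaining distinct values take the next consecutive integers.
C has value 32 units → rank 1.

1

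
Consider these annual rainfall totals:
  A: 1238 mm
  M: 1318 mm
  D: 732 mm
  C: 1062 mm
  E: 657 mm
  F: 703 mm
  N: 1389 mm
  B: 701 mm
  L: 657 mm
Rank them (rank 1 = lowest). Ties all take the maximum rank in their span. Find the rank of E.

2

Sorted (ascending): 657, 657, 701, 703, 732, 1062, 1238, 1318, 1389
The 2 values of 657 occupy positions 1–2 → each gets rank 2.
E has value 657 mm → rank 2.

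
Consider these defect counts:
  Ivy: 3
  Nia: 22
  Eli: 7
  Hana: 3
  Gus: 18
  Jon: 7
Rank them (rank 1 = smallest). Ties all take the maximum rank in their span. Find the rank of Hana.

Sorted (ascending): 3, 3, 7, 7, 18, 22
The 2 values of 3 occupy positions 1–2 → each gets rank 2.
The 2 values of 7 occupy positions 3–4 → each gets rank 4.
Hana has value 3 → rank 2.

2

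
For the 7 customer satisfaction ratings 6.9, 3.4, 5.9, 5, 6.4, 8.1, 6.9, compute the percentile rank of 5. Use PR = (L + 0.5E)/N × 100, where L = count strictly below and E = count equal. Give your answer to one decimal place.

N = 7.
Strictly below 5: 1. Equal to 5: 1.
PR = (1 + 0.5·1)/7 × 100 = 21.4

21.4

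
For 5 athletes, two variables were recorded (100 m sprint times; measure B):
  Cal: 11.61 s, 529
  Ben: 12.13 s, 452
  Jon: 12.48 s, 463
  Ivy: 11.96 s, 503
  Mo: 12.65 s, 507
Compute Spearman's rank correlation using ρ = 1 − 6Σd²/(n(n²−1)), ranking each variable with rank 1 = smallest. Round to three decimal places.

-0.300

Ranks of variable 1: 1, 3, 4, 2, 5
Ranks of variable 2: 5, 1, 2, 3, 4
d = r₁ − r₂: -4, 2, 2, -1, 1
d²: 16, 4, 4, 1, 1; Σd² = 26
ρ = 1 − 6·26/(5·24) = 1 − 156/120 = -0.300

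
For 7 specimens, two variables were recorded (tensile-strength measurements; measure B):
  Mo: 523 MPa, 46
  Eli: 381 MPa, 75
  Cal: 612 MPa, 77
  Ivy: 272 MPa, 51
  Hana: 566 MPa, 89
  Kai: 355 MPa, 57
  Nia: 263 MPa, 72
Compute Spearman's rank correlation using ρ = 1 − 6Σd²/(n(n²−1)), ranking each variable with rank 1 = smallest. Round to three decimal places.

0.500

Ranks of variable 1: 5, 4, 7, 2, 6, 3, 1
Ranks of variable 2: 1, 5, 6, 2, 7, 3, 4
d = r₁ − r₂: 4, -1, 1, 0, -1, 0, -3
d²: 16, 1, 1, 0, 1, 0, 9; Σd² = 28
ρ = 1 − 6·28/(7·48) = 1 − 168/336 = 0.500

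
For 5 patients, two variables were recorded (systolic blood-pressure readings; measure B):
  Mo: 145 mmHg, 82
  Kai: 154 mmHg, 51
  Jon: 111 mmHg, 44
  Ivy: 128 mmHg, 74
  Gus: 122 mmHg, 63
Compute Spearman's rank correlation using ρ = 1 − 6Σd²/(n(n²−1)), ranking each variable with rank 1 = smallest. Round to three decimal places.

Ranks of variable 1: 4, 5, 1, 3, 2
Ranks of variable 2: 5, 2, 1, 4, 3
d = r₁ − r₂: -1, 3, 0, -1, -1
d²: 1, 9, 0, 1, 1; Σd² = 12
ρ = 1 − 6·12/(5·24) = 1 − 72/120 = 0.400

0.400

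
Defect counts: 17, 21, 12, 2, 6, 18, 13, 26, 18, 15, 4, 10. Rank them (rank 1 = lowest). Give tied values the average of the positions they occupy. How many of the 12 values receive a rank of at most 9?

8

Sorted (ascending): 2, 4, 6, 10, 12, 13, 15, 17, 18, 18, 21, 26
The 2 values of 18 occupy positions 9–10 → average rank (9+10)/2 = 9.5.
Ranks ≤ 9: {1, 2, 3, 4, 5, 6, 7, 8} → 8 values.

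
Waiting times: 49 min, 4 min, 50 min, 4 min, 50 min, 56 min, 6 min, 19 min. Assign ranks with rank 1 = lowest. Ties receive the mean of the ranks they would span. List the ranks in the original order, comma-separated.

Sorted (ascending): 4, 4, 6, 19, 49, 50, 50, 56
The 2 values of 4 occupy positions 1–2 → average rank (1+2)/2 = 1.5.
The 2 values of 50 occupy positions 6–7 → average rank (6+7)/2 = 6.5.

5, 1.5, 6.5, 1.5, 6.5, 8, 3, 4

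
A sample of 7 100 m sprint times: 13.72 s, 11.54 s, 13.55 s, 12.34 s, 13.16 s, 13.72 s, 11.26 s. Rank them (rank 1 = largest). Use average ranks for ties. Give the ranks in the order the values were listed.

1.5, 6, 3, 5, 4, 1.5, 7

Sorted (descending): 13.72, 13.72, 13.55, 13.16, 12.34, 11.54, 11.26
The 2 values of 13.72 occupy positions 1–2 → average rank (1+2)/2 = 1.5.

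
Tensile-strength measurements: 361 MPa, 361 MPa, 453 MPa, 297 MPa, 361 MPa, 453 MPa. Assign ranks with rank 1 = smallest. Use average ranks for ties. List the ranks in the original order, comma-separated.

Sorted (ascending): 297, 361, 361, 361, 453, 453
The 3 values of 361 occupy positions 2–4 → average rank 3.
The 2 values of 453 occupy positions 5–6 → average rank (5+6)/2 = 5.5.

3, 3, 5.5, 1, 3, 5.5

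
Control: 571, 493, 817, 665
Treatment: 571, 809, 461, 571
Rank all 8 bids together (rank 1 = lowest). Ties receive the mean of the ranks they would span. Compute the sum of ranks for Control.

20

Sorted (ascending): 461, 493, 571, 571, 571, 665, 809, 817
The 3 values of 571 occupy positions 3–5 → average rank 4.
Control values → pooled ranks: 571→4, 493→2, 817→8, 665→6
Rank sum = 4 + 2 + 8 + 6 = 20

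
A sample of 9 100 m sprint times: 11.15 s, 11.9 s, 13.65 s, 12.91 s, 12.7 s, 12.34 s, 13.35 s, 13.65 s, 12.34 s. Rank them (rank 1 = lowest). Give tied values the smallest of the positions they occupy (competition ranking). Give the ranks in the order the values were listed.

Sorted (ascending): 11.15, 11.9, 12.34, 12.34, 12.7, 12.91, 13.35, 13.65, 13.65
The 2 values of 12.34 occupy positions 3–4 → each gets rank 3.
The 2 values of 13.65 occupy positions 8–9 → each gets rank 8.

1, 2, 8, 6, 5, 3, 7, 8, 3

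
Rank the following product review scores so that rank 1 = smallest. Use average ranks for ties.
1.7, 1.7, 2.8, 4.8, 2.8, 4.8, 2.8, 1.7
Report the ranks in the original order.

2, 2, 5, 7.5, 5, 7.5, 5, 2

Sorted (ascending): 1.7, 1.7, 1.7, 2.8, 2.8, 2.8, 4.8, 4.8
The 3 values of 1.7 occupy positions 1–3 → average rank 2.
The 3 values of 2.8 occupy positions 4–6 → average rank 5.
The 2 values of 4.8 occupy positions 7–8 → average rank (7+8)/2 = 7.5.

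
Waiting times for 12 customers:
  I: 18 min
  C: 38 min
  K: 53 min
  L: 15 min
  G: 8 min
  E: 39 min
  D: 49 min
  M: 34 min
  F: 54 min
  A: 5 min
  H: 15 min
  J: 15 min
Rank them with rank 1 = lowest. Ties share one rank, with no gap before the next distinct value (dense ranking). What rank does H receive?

Sorted (ascending): 5, 8, 15, 15, 15, 18, 34, 38, 39, 49, 53, 54
The 3 values of 15 share dense rank 3.
Remaining distinct values take the next consecutive integers.
H has value 15 min → rank 3.

3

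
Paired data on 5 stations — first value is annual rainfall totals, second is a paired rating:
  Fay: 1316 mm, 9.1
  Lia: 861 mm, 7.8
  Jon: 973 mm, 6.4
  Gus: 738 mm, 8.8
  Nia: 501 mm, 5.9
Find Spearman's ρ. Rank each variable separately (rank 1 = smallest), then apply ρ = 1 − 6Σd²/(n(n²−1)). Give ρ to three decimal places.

0.600

Ranks of variable 1: 5, 3, 4, 2, 1
Ranks of variable 2: 5, 3, 2, 4, 1
d = r₁ − r₂: 0, 0, 2, -2, 0
d²: 0, 0, 4, 4, 0; Σd² = 8
ρ = 1 − 6·8/(5·24) = 1 − 48/120 = 0.600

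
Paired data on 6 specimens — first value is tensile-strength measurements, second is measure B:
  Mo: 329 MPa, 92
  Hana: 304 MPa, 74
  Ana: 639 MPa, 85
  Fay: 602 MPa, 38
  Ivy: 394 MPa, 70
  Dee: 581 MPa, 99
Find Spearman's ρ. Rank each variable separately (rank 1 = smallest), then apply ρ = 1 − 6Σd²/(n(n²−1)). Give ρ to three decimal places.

Ranks of variable 1: 2, 1, 6, 5, 3, 4
Ranks of variable 2: 5, 3, 4, 1, 2, 6
d = r₁ − r₂: -3, -2, 2, 4, 1, -2
d²: 9, 4, 4, 16, 1, 4; Σd² = 38
ρ = 1 − 6·38/(6·35) = 1 − 228/210 = -0.086

-0.086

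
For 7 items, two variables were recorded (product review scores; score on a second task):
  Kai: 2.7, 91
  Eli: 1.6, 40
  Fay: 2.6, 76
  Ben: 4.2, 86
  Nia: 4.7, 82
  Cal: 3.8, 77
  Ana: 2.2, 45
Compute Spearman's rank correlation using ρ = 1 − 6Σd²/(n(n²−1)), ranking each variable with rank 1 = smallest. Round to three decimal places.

0.750

Ranks of variable 1: 4, 1, 3, 6, 7, 5, 2
Ranks of variable 2: 7, 1, 3, 6, 5, 4, 2
d = r₁ − r₂: -3, 0, 0, 0, 2, 1, 0
d²: 9, 0, 0, 0, 4, 1, 0; Σd² = 14
ρ = 1 − 6·14/(7·48) = 1 − 84/336 = 0.750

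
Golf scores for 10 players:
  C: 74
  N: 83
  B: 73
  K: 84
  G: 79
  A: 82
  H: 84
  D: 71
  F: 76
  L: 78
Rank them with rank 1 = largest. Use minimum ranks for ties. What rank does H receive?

Sorted (descending): 84, 84, 83, 82, 79, 78, 76, 74, 73, 71
The 2 values of 84 occupy positions 1–2 → each gets rank 1.
H has value 84 → rank 1.

1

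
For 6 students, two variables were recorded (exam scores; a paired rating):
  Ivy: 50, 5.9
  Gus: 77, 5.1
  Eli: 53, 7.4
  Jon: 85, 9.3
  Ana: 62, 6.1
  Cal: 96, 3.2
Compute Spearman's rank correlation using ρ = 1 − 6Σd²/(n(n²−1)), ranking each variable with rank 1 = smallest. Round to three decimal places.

Ranks of variable 1: 1, 4, 2, 5, 3, 6
Ranks of variable 2: 3, 2, 5, 6, 4, 1
d = r₁ − r₂: -2, 2, -3, -1, -1, 5
d²: 4, 4, 9, 1, 1, 25; Σd² = 44
ρ = 1 − 6·44/(6·35) = 1 − 264/210 = -0.257

-0.257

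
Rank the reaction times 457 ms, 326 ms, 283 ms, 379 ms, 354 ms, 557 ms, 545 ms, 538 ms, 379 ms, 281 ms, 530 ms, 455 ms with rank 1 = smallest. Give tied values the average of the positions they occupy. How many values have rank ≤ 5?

Sorted (ascending): 281, 283, 326, 354, 379, 379, 455, 457, 530, 538, 545, 557
The 2 values of 379 occupy positions 5–6 → average rank (5+6)/2 = 5.5.
Ranks ≤ 5: {1, 2, 3, 4} → 4 values.

4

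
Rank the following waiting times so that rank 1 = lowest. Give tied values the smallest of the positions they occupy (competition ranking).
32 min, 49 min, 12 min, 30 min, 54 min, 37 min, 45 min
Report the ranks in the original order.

Sorted (ascending): 12, 30, 32, 37, 45, 49, 54
No ties — each value takes its position as its rank.

3, 6, 1, 2, 7, 4, 5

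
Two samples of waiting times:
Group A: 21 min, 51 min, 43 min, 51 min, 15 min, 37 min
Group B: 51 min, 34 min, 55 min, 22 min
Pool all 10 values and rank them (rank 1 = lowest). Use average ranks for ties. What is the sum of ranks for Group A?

30

Sorted (ascending): 15, 21, 22, 34, 37, 43, 51, 51, 51, 55
The 3 values of 51 occupy positions 7–9 → average rank 8.
Group A values → pooled ranks: 21→2, 51→8, 43→6, 51→8, 15→1, 37→5
Rank sum = 2 + 8 + 6 + 8 + 1 + 5 = 30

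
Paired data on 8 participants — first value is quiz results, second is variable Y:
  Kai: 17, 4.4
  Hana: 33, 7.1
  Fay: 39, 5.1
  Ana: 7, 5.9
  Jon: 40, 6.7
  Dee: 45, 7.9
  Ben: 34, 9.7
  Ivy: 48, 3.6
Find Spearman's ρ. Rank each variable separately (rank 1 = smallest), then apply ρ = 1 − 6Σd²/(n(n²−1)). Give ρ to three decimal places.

Ranks of variable 1: 2, 3, 5, 1, 6, 7, 4, 8
Ranks of variable 2: 2, 6, 3, 4, 5, 7, 8, 1
d = r₁ − r₂: 0, -3, 2, -3, 1, 0, -4, 7
d²: 0, 9, 4, 9, 1, 0, 16, 49; Σd² = 88
ρ = 1 − 6·88/(8·63) = 1 − 528/504 = -0.048

-0.048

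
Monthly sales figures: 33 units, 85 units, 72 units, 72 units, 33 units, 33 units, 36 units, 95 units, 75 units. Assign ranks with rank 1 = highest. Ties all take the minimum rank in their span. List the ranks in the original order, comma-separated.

Sorted (descending): 95, 85, 75, 72, 72, 36, 33, 33, 33
The 2 values of 72 occupy positions 4–5 → each gets rank 4.
The 3 values of 33 occupy positions 7–9 → each gets rank 7.

7, 2, 4, 4, 7, 7, 6, 1, 3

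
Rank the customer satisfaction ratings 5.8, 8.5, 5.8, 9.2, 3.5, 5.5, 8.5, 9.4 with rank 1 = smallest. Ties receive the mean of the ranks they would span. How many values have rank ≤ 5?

Sorted (ascending): 3.5, 5.5, 5.8, 5.8, 8.5, 8.5, 9.2, 9.4
The 2 values of 5.8 occupy positions 3–4 → average rank (3+4)/2 = 3.5.
The 2 values of 8.5 occupy positions 5–6 → average rank (5+6)/2 = 5.5.
Ranks ≤ 5: {1, 2, 3.5, 3.5} → 4 values.

4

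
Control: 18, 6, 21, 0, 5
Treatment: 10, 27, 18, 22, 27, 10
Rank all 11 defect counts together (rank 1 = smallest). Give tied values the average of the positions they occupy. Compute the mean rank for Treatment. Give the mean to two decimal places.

Sorted (ascending): 0, 5, 6, 10, 10, 18, 18, 21, 22, 27, 27
The 2 values of 10 occupy positions 4–5 → average rank (4+5)/2 = 4.5.
The 2 values of 18 occupy positions 6–7 → average rank (6+7)/2 = 6.5.
The 2 values of 27 occupy positions 10–11 → average rank (10+11)/2 = 10.5.
Treatment values → pooled ranks: 10→4.5, 27→10.5, 18→6.5, 22→9, 27→10.5, 10→4.5
Mean rank = (4.5 + 10.5 + 6.5 + 9 + 10.5 + 4.5) / 6 = 7.58

7.58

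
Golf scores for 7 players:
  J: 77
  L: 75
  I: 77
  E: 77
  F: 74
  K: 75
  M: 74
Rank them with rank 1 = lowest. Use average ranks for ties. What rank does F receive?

1.5

Sorted (ascending): 74, 74, 75, 75, 77, 77, 77
The 2 values of 74 occupy positions 1–2 → average rank (1+2)/2 = 1.5.
The 2 values of 75 occupy positions 3–4 → average rank (3+4)/2 = 3.5.
The 3 values of 77 occupy positions 5–7 → average rank 6.
F has value 74 → rank 1.5.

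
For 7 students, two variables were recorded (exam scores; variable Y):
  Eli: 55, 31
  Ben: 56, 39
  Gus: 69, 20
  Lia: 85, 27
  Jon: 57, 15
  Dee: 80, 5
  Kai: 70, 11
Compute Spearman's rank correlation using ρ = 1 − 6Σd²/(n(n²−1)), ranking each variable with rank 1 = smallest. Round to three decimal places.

Ranks of variable 1: 1, 2, 4, 7, 3, 6, 5
Ranks of variable 2: 6, 7, 4, 5, 3, 1, 2
d = r₁ − r₂: -5, -5, 0, 2, 0, 5, 3
d²: 25, 25, 0, 4, 0, 25, 9; Σd² = 88
ρ = 1 − 6·88/(7·48) = 1 − 528/336 = -0.571

-0.571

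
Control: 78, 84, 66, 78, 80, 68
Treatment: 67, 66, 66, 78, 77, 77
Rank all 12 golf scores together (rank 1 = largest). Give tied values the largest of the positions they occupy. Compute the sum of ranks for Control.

33

Sorted (descending): 84, 80, 78, 78, 78, 77, 77, 68, 67, 66, 66, 66
The 3 values of 78 occupy positions 3–5 → each gets rank 5.
The 2 values of 77 occupy positions 6–7 → each gets rank 7.
The 3 values of 66 occupy positions 10–12 → each gets rank 12.
Control values → pooled ranks: 78→5, 84→1, 66→12, 78→5, 80→2, 68→8
Rank sum = 5 + 1 + 12 + 5 + 2 + 8 = 33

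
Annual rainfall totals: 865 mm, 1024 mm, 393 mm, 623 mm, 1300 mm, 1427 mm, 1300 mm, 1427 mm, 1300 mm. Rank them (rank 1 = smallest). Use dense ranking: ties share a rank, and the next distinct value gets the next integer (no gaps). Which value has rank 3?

865

Sorted (ascending): 393, 623, 865, 1024, 1300, 1300, 1300, 1427, 1427
The 3 values of 1300 share dense rank 5.
The 2 values of 1427 share dense rank 6.
Remaining distinct values take the next consecutive integers.
Rank 3 → value 865.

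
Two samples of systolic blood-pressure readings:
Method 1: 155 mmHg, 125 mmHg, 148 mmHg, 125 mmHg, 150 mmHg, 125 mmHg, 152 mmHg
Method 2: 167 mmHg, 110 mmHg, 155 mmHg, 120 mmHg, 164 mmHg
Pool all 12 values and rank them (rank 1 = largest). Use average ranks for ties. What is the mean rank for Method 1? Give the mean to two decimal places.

Sorted (descending): 167, 164, 155, 155, 152, 150, 148, 125, 125, 125, 120, 110
The 2 values of 155 occupy positions 3–4 → average rank (3+4)/2 = 3.5.
The 3 values of 125 occupy positions 8–10 → average rank 9.
Method 1 values → pooled ranks: 155→3.5, 125→9, 148→7, 125→9, 150→6, 125→9, 152→5
Mean rank = (3.5 + 9 + 7 + 9 + 6 + 9 + 5) / 7 = 6.93

6.93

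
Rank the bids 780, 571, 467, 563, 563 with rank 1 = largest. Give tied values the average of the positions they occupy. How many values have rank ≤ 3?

Sorted (descending): 780, 571, 563, 563, 467
The 2 values of 563 occupy positions 3–4 → average rank (3+4)/2 = 3.5.
Ranks ≤ 3: {1, 2} → 2 values.

2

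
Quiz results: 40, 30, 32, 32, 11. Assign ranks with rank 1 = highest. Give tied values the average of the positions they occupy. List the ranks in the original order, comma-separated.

Sorted (descending): 40, 32, 32, 30, 11
The 2 values of 32 occupy positions 2–3 → average rank (2+3)/2 = 2.5.

1, 4, 2.5, 2.5, 5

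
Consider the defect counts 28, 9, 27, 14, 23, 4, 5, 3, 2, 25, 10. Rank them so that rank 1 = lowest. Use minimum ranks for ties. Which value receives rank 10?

Sorted (ascending): 2, 3, 4, 5, 9, 10, 14, 23, 25, 27, 28
No ties — each value takes its position as its rank.
Rank 10 → value 27.

27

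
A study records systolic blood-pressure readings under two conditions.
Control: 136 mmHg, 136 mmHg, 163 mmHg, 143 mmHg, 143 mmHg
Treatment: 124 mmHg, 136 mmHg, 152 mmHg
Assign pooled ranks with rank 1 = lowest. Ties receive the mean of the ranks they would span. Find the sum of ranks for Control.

25

Sorted (ascending): 124, 136, 136, 136, 143, 143, 152, 163
The 3 values of 136 occupy positions 2–4 → average rank 3.
The 2 values of 143 occupy positions 5–6 → average rank (5+6)/2 = 5.5.
Control values → pooled ranks: 136→3, 136→3, 163→8, 143→5.5, 143→5.5
Rank sum = 3 + 3 + 8 + 5.5 + 5.5 = 25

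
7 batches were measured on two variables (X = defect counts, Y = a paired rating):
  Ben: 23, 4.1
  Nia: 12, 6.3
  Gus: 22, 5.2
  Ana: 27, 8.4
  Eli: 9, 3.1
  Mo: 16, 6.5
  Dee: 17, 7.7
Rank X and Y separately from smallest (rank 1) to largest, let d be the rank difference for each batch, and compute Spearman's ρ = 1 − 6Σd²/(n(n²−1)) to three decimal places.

0.429

Ranks of variable 1: 6, 2, 5, 7, 1, 3, 4
Ranks of variable 2: 2, 4, 3, 7, 1, 5, 6
d = r₁ − r₂: 4, -2, 2, 0, 0, -2, -2
d²: 16, 4, 4, 0, 0, 4, 4; Σd² = 32
ρ = 1 − 6·32/(7·48) = 1 − 192/336 = 0.429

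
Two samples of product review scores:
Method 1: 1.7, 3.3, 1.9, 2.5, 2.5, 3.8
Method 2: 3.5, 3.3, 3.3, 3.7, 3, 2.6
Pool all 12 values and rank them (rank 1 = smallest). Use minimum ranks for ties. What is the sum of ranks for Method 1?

28

Sorted (ascending): 1.7, 1.9, 2.5, 2.5, 2.6, 3, 3.3, 3.3, 3.3, 3.5, 3.7, 3.8
The 2 values of 2.5 occupy positions 3–4 → each gets rank 3.
The 3 values of 3.3 occupy positions 7–9 → each gets rank 7.
Method 1 values → pooled ranks: 1.7→1, 3.3→7, 1.9→2, 2.5→3, 2.5→3, 3.8→12
Rank sum = 1 + 7 + 2 + 3 + 3 + 12 = 28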